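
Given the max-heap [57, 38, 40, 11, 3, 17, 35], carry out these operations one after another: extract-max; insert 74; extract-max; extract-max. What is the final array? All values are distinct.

extract-max → returns 57:
  remove root 57; move last element 35 to root → [35, 38, 40, 11, 3, 17]
  35 vs larger child 40 at index 2, swap → [40, 38, 35, 11, 3, 17]
insert 74:
  append 74 at index 6 → [40, 38, 35, 11, 3, 17, 74]
  74 > parent 35 at index 2, swap → [40, 38, 74, 11, 3, 17, 35]
  74 > parent 40 at index 0, swap → [74, 38, 40, 11, 3, 17, 35]
extract-max → returns 74:
  remove root 74; move last element 35 to root → [35, 38, 40, 11, 3, 17]
  35 vs larger child 40 at index 2, swap → [40, 38, 35, 11, 3, 17]
extract-max → returns 40:
  remove root 40; move last element 17 to root → [17, 38, 35, 11, 3]
  17 vs larger child 38 at index 1, swap → [38, 17, 35, 11, 3]

[38, 17, 35, 11, 3]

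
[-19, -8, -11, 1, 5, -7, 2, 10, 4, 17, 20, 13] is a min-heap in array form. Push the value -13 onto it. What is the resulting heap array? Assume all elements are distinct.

append -13 at index 12 → [-19, -8, -11, 1, 5, -7, 2, 10, 4, 17, 20, 13, -13]
-13 < parent -7 at index 5, swap → [-19, -8, -11, 1, 5, -13, 2, 10, 4, 17, 20, 13, -7]
-13 < parent -11 at index 2, swap → [-19, -8, -13, 1, 5, -11, 2, 10, 4, 17, 20, 13, -7]

[-19, -8, -13, 1, 5, -11, 2, 10, 4, 17, 20, 13, -7]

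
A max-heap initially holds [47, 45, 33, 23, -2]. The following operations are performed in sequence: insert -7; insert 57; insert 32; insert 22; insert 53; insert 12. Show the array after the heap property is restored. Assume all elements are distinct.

insert -7:
  append -7 at index 5 → [47, 45, 33, 23, -2, -7] (no swap needed)
insert 57:
  append 57 at index 6 → [47, 45, 33, 23, -2, -7, 57]
  57 > parent 33 at index 2, swap → [47, 45, 57, 23, -2, -7, 33]
  57 > parent 47 at index 0, swap → [57, 45, 47, 23, -2, -7, 33]
insert 32:
  append 32 at index 7 → [57, 45, 47, 23, -2, -7, 33, 32]
  32 > parent 23 at index 3, swap → [57, 45, 47, 32, -2, -7, 33, 23]
insert 22:
  append 22 at index 8 → [57, 45, 47, 32, -2, -7, 33, 23, 22] (no swap needed)
insert 53:
  append 53 at index 9 → [57, 45, 47, 32, -2, -7, 33, 23, 22, 53]
  53 > parent -2 at index 4, swap → [57, 45, 47, 32, 53, -7, 33, 23, 22, -2]
  53 > parent 45 at index 1, swap → [57, 53, 47, 32, 45, -7, 33, 23, 22, -2]
insert 12:
  append 12 at index 10 → [57, 53, 47, 32, 45, -7, 33, 23, 22, -2, 12] (no swap needed)

[57, 53, 47, 32, 45, -7, 33, 23, 22, -2, 12]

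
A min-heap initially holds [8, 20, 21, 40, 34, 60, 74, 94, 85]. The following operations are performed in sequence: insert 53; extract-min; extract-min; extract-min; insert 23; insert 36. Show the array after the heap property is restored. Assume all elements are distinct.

[23, 34, 60, 36, 53, 85, 74, 94, 40]

insert 53:
  append 53 at index 9 → [8, 20, 21, 40, 34, 60, 74, 94, 85, 53] (no swap needed)
extract-min → returns 8:
  remove root 8; move last element 53 to root → [53, 20, 21, 40, 34, 60, 74, 94, 85]
  53 vs smaller child 20 at index 1, swap → [20, 53, 21, 40, 34, 60, 74, 94, 85]
  53 vs smaller child 34 at index 4, swap → [20, 34, 21, 40, 53, 60, 74, 94, 85]
extract-min → returns 20:
  remove root 20; move last element 85 to root → [85, 34, 21, 40, 53, 60, 74, 94]
  85 vs smaller child 21 at index 2, swap → [21, 34, 85, 40, 53, 60, 74, 94]
  85 vs smaller child 60 at index 5, swap → [21, 34, 60, 40, 53, 85, 74, 94]
extract-min → returns 21:
  remove root 21; move last element 94 to root → [94, 34, 60, 40, 53, 85, 74]
  94 vs smaller child 34 at index 1, swap → [34, 94, 60, 40, 53, 85, 74]
  94 vs smaller child 40 at index 3, swap → [34, 40, 60, 94, 53, 85, 74]
insert 23:
  append 23 at index 7 → [34, 40, 60, 94, 53, 85, 74, 23]
  23 < parent 94 at index 3, swap → [34, 40, 60, 23, 53, 85, 74, 94]
  23 < parent 40 at index 1, swap → [34, 23, 60, 40, 53, 85, 74, 94]
  23 < parent 34 at index 0, swap → [23, 34, 60, 40, 53, 85, 74, 94]
insert 36:
  append 36 at index 8 → [23, 34, 60, 40, 53, 85, 74, 94, 36]
  36 < parent 40 at index 3, swap → [23, 34, 60, 36, 53, 85, 74, 94, 40]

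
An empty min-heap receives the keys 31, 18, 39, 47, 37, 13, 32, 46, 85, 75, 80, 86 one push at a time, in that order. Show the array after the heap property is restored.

[13, 31, 18, 46, 37, 39, 32, 47, 85, 75, 80, 86]

Insert 31:
  append 31 at index 0 → [31] (no swap needed)
Insert 18:
  append 18 at index 1 → [31, 18]
  18 < parent 31 at index 0, swap → [18, 31]
Insert 39:
  append 39 at index 2 → [18, 31, 39] (no swap needed)
Insert 47:
  append 47 at index 3 → [18, 31, 39, 47] (no swap needed)
Insert 37:
  append 37 at index 4 → [18, 31, 39, 47, 37] (no swap needed)
Insert 13:
  append 13 at index 5 → [18, 31, 39, 47, 37, 13]
  13 < parent 39 at index 2, swap → [18, 31, 13, 47, 37, 39]
  13 < parent 18 at index 0, swap → [13, 31, 18, 47, 37, 39]
Insert 32:
  append 32 at index 6 → [13, 31, 18, 47, 37, 39, 32] (no swap needed)
Insert 46:
  append 46 at index 7 → [13, 31, 18, 47, 37, 39, 32, 46]
  46 < parent 47 at index 3, swap → [13, 31, 18, 46, 37, 39, 32, 47]
Insert 85:
  append 85 at index 8 → [13, 31, 18, 46, 37, 39, 32, 47, 85] (no swap needed)
Insert 75:
  append 75 at index 9 → [13, 31, 18, 46, 37, 39, 32, 47, 85, 75] (no swap needed)
Insert 80:
  append 80 at index 10 → [13, 31, 18, 46, 37, 39, 32, 47, 85, 75, 80] (no swap needed)
Insert 86:
  append 86 at index 11 → [13, 31, 18, 46, 37, 39, 32, 47, 85, 75, 80, 86] (no swap needed)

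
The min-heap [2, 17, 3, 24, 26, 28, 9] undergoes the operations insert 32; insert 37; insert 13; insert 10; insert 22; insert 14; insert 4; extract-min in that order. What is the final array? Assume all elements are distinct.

insert 32:
  append 32 at index 7 → [2, 17, 3, 24, 26, 28, 9, 32] (no swap needed)
insert 37:
  append 37 at index 8 → [2, 17, 3, 24, 26, 28, 9, 32, 37] (no swap needed)
insert 13:
  append 13 at index 9 → [2, 17, 3, 24, 26, 28, 9, 32, 37, 13]
  13 < parent 26 at index 4, swap → [2, 17, 3, 24, 13, 28, 9, 32, 37, 26]
  13 < parent 17 at index 1, swap → [2, 13, 3, 24, 17, 28, 9, 32, 37, 26]
insert 10:
  append 10 at index 10 → [2, 13, 3, 24, 17, 28, 9, 32, 37, 26, 10]
  10 < parent 17 at index 4, swap → [2, 13, 3, 24, 10, 28, 9, 32, 37, 26, 17]
  10 < parent 13 at index 1, swap → [2, 10, 3, 24, 13, 28, 9, 32, 37, 26, 17]
insert 22:
  append 22 at index 11 → [2, 10, 3, 24, 13, 28, 9, 32, 37, 26, 17, 22]
  22 < parent 28 at index 5, swap → [2, 10, 3, 24, 13, 22, 9, 32, 37, 26, 17, 28]
insert 14:
  append 14 at index 12 → [2, 10, 3, 24, 13, 22, 9, 32, 37, 26, 17, 28, 14]
  14 < parent 22 at index 5, swap → [2, 10, 3, 24, 13, 14, 9, 32, 37, 26, 17, 28, 22]
insert 4:
  append 4 at index 13 → [2, 10, 3, 24, 13, 14, 9, 32, 37, 26, 17, 28, 22, 4]
  4 < parent 9 at index 6, swap → [2, 10, 3, 24, 13, 14, 4, 32, 37, 26, 17, 28, 22, 9]
extract-min → returns 2:
  remove root 2; move last element 9 to root → [9, 10, 3, 24, 13, 14, 4, 32, 37, 26, 17, 28, 22]
  9 vs smaller child 3 at index 2, swap → [3, 10, 9, 24, 13, 14, 4, 32, 37, 26, 17, 28, 22]
  9 vs smaller child 4 at index 6, swap → [3, 10, 4, 24, 13, 14, 9, 32, 37, 26, 17, 28, 22]

[3, 10, 4, 24, 13, 14, 9, 32, 37, 26, 17, 28, 22]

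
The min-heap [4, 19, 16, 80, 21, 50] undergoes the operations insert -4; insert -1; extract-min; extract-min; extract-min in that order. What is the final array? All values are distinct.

[16, 19, 50, 80, 21]

insert -4:
  append -4 at index 6 → [4, 19, 16, 80, 21, 50, -4]
  -4 < parent 16 at index 2, swap → [4, 19, -4, 80, 21, 50, 16]
  -4 < parent 4 at index 0, swap → [-4, 19, 4, 80, 21, 50, 16]
insert -1:
  append -1 at index 7 → [-4, 19, 4, 80, 21, 50, 16, -1]
  -1 < parent 80 at index 3, swap → [-4, 19, 4, -1, 21, 50, 16, 80]
  -1 < parent 19 at index 1, swap → [-4, -1, 4, 19, 21, 50, 16, 80]
extract-min → returns -4:
  remove root -4; move last element 80 to root → [80, -1, 4, 19, 21, 50, 16]
  80 vs smaller child -1 at index 1, swap → [-1, 80, 4, 19, 21, 50, 16]
  80 vs smaller child 19 at index 3, swap → [-1, 19, 4, 80, 21, 50, 16]
extract-min → returns -1:
  remove root -1; move last element 16 to root → [16, 19, 4, 80, 21, 50]
  16 vs smaller child 4 at index 2, swap → [4, 19, 16, 80, 21, 50]
extract-min → returns 4:
  remove root 4; move last element 50 to root → [50, 19, 16, 80, 21]
  50 vs smaller child 16 at index 2, swap → [16, 19, 50, 80, 21]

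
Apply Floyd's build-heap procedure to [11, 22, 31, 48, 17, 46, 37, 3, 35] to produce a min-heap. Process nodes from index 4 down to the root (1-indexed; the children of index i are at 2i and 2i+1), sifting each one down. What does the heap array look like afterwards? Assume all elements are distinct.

sift down from index 4:
  48 vs smaller child 3 at index 8, swap → [11, 22, 31, 3, 17, 46, 37, 48, 35]
sift down from index 3: already satisfies heap property
sift down from index 2:
  22 vs smaller child 3 at index 4, swap → [11, 3, 31, 22, 17, 46, 37, 48, 35]
sift down from index 1:
  11 vs smaller child 3 at index 2, swap → [3, 11, 31, 22, 17, 46, 37, 48, 35]

[3, 11, 31, 22, 17, 46, 37, 48, 35]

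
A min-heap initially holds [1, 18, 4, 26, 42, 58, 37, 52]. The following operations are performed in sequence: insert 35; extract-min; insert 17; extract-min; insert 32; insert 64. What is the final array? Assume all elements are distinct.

[17, 18, 35, 26, 42, 58, 37, 52, 32, 64]

insert 35:
  append 35 at index 8 → [1, 18, 4, 26, 42, 58, 37, 52, 35] (no swap needed)
extract-min → returns 1:
  remove root 1; move last element 35 to root → [35, 18, 4, 26, 42, 58, 37, 52]
  35 vs smaller child 4 at index 2, swap → [4, 18, 35, 26, 42, 58, 37, 52]
insert 17:
  append 17 at index 8 → [4, 18, 35, 26, 42, 58, 37, 52, 17]
  17 < parent 26 at index 3, swap → [4, 18, 35, 17, 42, 58, 37, 52, 26]
  17 < parent 18 at index 1, swap → [4, 17, 35, 18, 42, 58, 37, 52, 26]
extract-min → returns 4:
  remove root 4; move last element 26 to root → [26, 17, 35, 18, 42, 58, 37, 52]
  26 vs smaller child 17 at index 1, swap → [17, 26, 35, 18, 42, 58, 37, 52]
  26 vs smaller child 18 at index 3, swap → [17, 18, 35, 26, 42, 58, 37, 52]
insert 32:
  append 32 at index 8 → [17, 18, 35, 26, 42, 58, 37, 52, 32] (no swap needed)
insert 64:
  append 64 at index 9 → [17, 18, 35, 26, 42, 58, 37, 52, 32, 64] (no swap needed)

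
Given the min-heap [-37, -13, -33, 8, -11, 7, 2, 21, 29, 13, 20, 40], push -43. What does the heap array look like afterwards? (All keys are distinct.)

append -43 at index 12 → [-37, -13, -33, 8, -11, 7, 2, 21, 29, 13, 20, 40, -43]
-43 < parent 7 at index 5, swap → [-37, -13, -33, 8, -11, -43, 2, 21, 29, 13, 20, 40, 7]
-43 < parent -33 at index 2, swap → [-37, -13, -43, 8, -11, -33, 2, 21, 29, 13, 20, 40, 7]
-43 < parent -37 at index 0, swap → [-43, -13, -37, 8, -11, -33, 2, 21, 29, 13, 20, 40, 7]

[-43, -13, -37, 8, -11, -33, 2, 21, 29, 13, 20, 40, 7]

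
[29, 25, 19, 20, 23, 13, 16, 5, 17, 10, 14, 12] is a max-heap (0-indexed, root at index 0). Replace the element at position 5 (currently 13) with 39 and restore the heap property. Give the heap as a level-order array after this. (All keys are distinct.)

[39, 25, 29, 20, 23, 19, 16, 5, 17, 10, 14, 12]

set index 5 from 13 to 39 → [29, 25, 19, 20, 23, 39, 16, 5, 17, 10, 14, 12]
39 > parent 19 at index 2, swap → [29, 25, 39, 20, 23, 19, 16, 5, 17, 10, 14, 12]
39 > parent 29 at index 0, swap → [39, 25, 29, 20, 23, 19, 16, 5, 17, 10, 14, 12]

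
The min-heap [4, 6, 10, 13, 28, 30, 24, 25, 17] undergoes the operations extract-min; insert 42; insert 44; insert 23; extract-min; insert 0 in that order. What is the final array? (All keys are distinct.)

[0, 10, 24, 17, 13, 30, 28, 25, 42, 44, 23]

extract-min → returns 4:
  remove root 4; move last element 17 to root → [17, 6, 10, 13, 28, 30, 24, 25]
  17 vs smaller child 6 at index 1, swap → [6, 17, 10, 13, 28, 30, 24, 25]
  17 vs smaller child 13 at index 3, swap → [6, 13, 10, 17, 28, 30, 24, 25]
insert 42:
  append 42 at index 8 → [6, 13, 10, 17, 28, 30, 24, 25, 42] (no swap needed)
insert 44:
  append 44 at index 9 → [6, 13, 10, 17, 28, 30, 24, 25, 42, 44] (no swap needed)
insert 23:
  append 23 at index 10 → [6, 13, 10, 17, 28, 30, 24, 25, 42, 44, 23]
  23 < parent 28 at index 4, swap → [6, 13, 10, 17, 23, 30, 24, 25, 42, 44, 28]
extract-min → returns 6:
  remove root 6; move last element 28 to root → [28, 13, 10, 17, 23, 30, 24, 25, 42, 44]
  28 vs smaller child 10 at index 2, swap → [10, 13, 28, 17, 23, 30, 24, 25, 42, 44]
  28 vs smaller child 24 at index 6, swap → [10, 13, 24, 17, 23, 30, 28, 25, 42, 44]
insert 0:
  append 0 at index 10 → [10, 13, 24, 17, 23, 30, 28, 25, 42, 44, 0]
  0 < parent 23 at index 4, swap → [10, 13, 24, 17, 0, 30, 28, 25, 42, 44, 23]
  0 < parent 13 at index 1, swap → [10, 0, 24, 17, 13, 30, 28, 25, 42, 44, 23]
  0 < parent 10 at index 0, swap → [0, 10, 24, 17, 13, 30, 28, 25, 42, 44, 23]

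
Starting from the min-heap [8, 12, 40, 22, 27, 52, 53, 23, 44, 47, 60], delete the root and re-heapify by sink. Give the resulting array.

[12, 22, 40, 23, 27, 52, 53, 60, 44, 47]

remove root 8; move last element 60 to root → [60, 12, 40, 22, 27, 52, 53, 23, 44, 47]
60 vs smaller child 12 at index 1, swap → [12, 60, 40, 22, 27, 52, 53, 23, 44, 47]
60 vs smaller child 22 at index 3, swap → [12, 22, 40, 60, 27, 52, 53, 23, 44, 47]
60 vs smaller child 23 at index 7, swap → [12, 22, 40, 23, 27, 52, 53, 60, 44, 47]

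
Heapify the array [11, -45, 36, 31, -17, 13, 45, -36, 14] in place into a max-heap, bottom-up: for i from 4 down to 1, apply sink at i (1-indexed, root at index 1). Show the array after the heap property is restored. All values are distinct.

[45, 31, 36, 14, -17, 13, 11, -36, -45]

sift down from index 4: already satisfies heap property
sift down from index 3:
  36 vs larger child 45 at index 7, swap → [11, -45, 45, 31, -17, 13, 36, -36, 14]
sift down from index 2:
  -45 vs larger child 31 at index 4, swap → [11, 31, 45, -45, -17, 13, 36, -36, 14]
  -45 vs larger child 14 at index 9, swap → [11, 31, 45, 14, -17, 13, 36, -36, -45]
sift down from index 1:
  11 vs larger child 45 at index 3, swap → [45, 31, 11, 14, -17, 13, 36, -36, -45]
  11 vs larger child 36 at index 7, swap → [45, 31, 36, 14, -17, 13, 11, -36, -45]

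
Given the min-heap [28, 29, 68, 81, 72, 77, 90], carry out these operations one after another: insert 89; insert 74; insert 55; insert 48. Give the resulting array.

insert 89:
  append 89 at index 7 → [28, 29, 68, 81, 72, 77, 90, 89] (no swap needed)
insert 74:
  append 74 at index 8 → [28, 29, 68, 81, 72, 77, 90, 89, 74]
  74 < parent 81 at index 3, swap → [28, 29, 68, 74, 72, 77, 90, 89, 81]
insert 55:
  append 55 at index 9 → [28, 29, 68, 74, 72, 77, 90, 89, 81, 55]
  55 < parent 72 at index 4, swap → [28, 29, 68, 74, 55, 77, 90, 89, 81, 72]
insert 48:
  append 48 at index 10 → [28, 29, 68, 74, 55, 77, 90, 89, 81, 72, 48]
  48 < parent 55 at index 4, swap → [28, 29, 68, 74, 48, 77, 90, 89, 81, 72, 55]

[28, 29, 68, 74, 48, 77, 90, 89, 81, 72, 55]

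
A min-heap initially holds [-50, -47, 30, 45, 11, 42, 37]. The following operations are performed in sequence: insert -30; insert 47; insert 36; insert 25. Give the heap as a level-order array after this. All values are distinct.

insert -30:
  append -30 at index 7 → [-50, -47, 30, 45, 11, 42, 37, -30]
  -30 < parent 45 at index 3, swap → [-50, -47, 30, -30, 11, 42, 37, 45]
insert 47:
  append 47 at index 8 → [-50, -47, 30, -30, 11, 42, 37, 45, 47] (no swap needed)
insert 36:
  append 36 at index 9 → [-50, -47, 30, -30, 11, 42, 37, 45, 47, 36] (no swap needed)
insert 25:
  append 25 at index 10 → [-50, -47, 30, -30, 11, 42, 37, 45, 47, 36, 25] (no swap needed)

[-50, -47, 30, -30, 11, 42, 37, 45, 47, 36, 25]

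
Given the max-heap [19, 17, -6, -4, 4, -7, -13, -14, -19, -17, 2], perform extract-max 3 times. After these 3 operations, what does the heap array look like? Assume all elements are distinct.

extract-max #1 returns 19:
  remove root 19; move last element 2 to root → [2, 17, -6, -4, 4, -7, -13, -14, -19, -17]
  2 vs larger child 17 at index 1, swap → [17, 2, -6, -4, 4, -7, -13, -14, -19, -17]
  2 vs larger child 4 at index 4, swap → [17, 4, -6, -4, 2, -7, -13, -14, -19, -17]
extract-max #2 returns 17:
  remove root 17; move last element -17 to root → [-17, 4, -6, -4, 2, -7, -13, -14, -19]
  -17 vs larger child 4 at index 1, swap → [4, -17, -6, -4, 2, -7, -13, -14, -19]
  -17 vs larger child 2 at index 4, swap → [4, 2, -6, -4, -17, -7, -13, -14, -19]
extract-max #3 returns 4:
  remove root 4; move last element -19 to root → [-19, 2, -6, -4, -17, -7, -13, -14]
  -19 vs larger child 2 at index 1, swap → [2, -19, -6, -4, -17, -7, -13, -14]
  -19 vs larger child -4 at index 3, swap → [2, -4, -6, -19, -17, -7, -13, -14]
  -19 vs only child -14 at index 7, swap → [2, -4, -6, -14, -17, -7, -13, -19]

[2, -4, -6, -14, -17, -7, -13, -19]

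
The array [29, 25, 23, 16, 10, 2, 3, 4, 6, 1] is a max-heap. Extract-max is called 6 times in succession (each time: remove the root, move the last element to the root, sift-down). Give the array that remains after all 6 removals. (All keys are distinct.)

extract-max #1 returns 29:
  remove root 29; move last element 1 to root → [1, 25, 23, 16, 10, 2, 3, 4, 6]
  1 vs larger child 25 at index 1, swap → [25, 1, 23, 16, 10, 2, 3, 4, 6]
  1 vs larger child 16 at index 3, swap → [25, 16, 23, 1, 10, 2, 3, 4, 6]
  1 vs larger child 6 at index 8, swap → [25, 16, 23, 6, 10, 2, 3, 4, 1]
extract-max #2 returns 25:
  remove root 25; move last element 1 to root → [1, 16, 23, 6, 10, 2, 3, 4]
  1 vs larger child 23 at index 2, swap → [23, 16, 1, 6, 10, 2, 3, 4]
  1 vs larger child 3 at index 6, swap → [23, 16, 3, 6, 10, 2, 1, 4]
extract-max #3 returns 23:
  remove root 23; move last element 4 to root → [4, 16, 3, 6, 10, 2, 1]
  4 vs larger child 16 at index 1, swap → [16, 4, 3, 6, 10, 2, 1]
  4 vs larger child 10 at index 4, swap → [16, 10, 3, 6, 4, 2, 1]
extract-max #4 returns 16:
  remove root 16; move last element 1 to root → [1, 10, 3, 6, 4, 2]
  1 vs larger child 10 at index 1, swap → [10, 1, 3, 6, 4, 2]
  1 vs larger child 6 at index 3, swap → [10, 6, 3, 1, 4, 2]
extract-max #5 returns 10:
  remove root 10; move last element 2 to root → [2, 6, 3, 1, 4]
  2 vs larger child 6 at index 1, swap → [6, 2, 3, 1, 4]
  2 vs larger child 4 at index 4, swap → [6, 4, 3, 1, 2]
extract-max #6 returns 6:
  remove root 6; move last element 2 to root → [2, 4, 3, 1]
  2 vs larger child 4 at index 1, swap → [4, 2, 3, 1]

[4, 2, 3, 1]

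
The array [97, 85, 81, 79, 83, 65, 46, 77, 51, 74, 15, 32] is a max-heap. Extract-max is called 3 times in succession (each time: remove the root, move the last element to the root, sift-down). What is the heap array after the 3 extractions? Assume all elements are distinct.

[81, 79, 65, 77, 74, 32, 46, 15, 51]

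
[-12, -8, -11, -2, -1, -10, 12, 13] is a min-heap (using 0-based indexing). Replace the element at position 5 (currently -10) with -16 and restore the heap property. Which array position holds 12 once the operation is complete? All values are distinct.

set index 5 from -10 to -16 → [-12, -8, -11, -2, -1, -16, 12, 13]
-16 < parent -11 at index 2, swap → [-12, -8, -16, -2, -1, -11, 12, 13]
-16 < parent -12 at index 0, swap → [-16, -8, -12, -2, -1, -11, 12, 13]
resulting array: [-16, -8, -12, -2, -1, -11, 12, 13]

6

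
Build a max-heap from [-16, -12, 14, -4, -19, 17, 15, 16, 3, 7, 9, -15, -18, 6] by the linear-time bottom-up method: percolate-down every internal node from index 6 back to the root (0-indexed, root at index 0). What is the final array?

sift down from index 6: already satisfies heap property
sift down from index 5: already satisfies heap property
sift down from index 4:
  -19 vs larger child 9 at index 10, swap → [-16, -12, 14, -4, 9, 17, 15, 16, 3, 7, -19, -15, -18, 6]
sift down from index 3:
  -4 vs larger child 16 at index 7, swap → [-16, -12, 14, 16, 9, 17, 15, -4, 3, 7, -19, -15, -18, 6]
sift down from index 2:
  14 vs larger child 17 at index 5, swap → [-16, -12, 17, 16, 9, 14, 15, -4, 3, 7, -19, -15, -18, 6]
sift down from index 1:
  -12 vs larger child 16 at index 3, swap → [-16, 16, 17, -12, 9, 14, 15, -4, 3, 7, -19, -15, -18, 6]
  -12 vs larger child 3 at index 8, swap → [-16, 16, 17, 3, 9, 14, 15, -4, -12, 7, -19, -15, -18, 6]
sift down from index 0:
  -16 vs larger child 17 at index 2, swap → [17, 16, -16, 3, 9, 14, 15, -4, -12, 7, -19, -15, -18, 6]
  -16 vs larger child 15 at index 6, swap → [17, 16, 15, 3, 9, 14, -16, -4, -12, 7, -19, -15, -18, 6]
  -16 vs only child 6 at index 13, swap → [17, 16, 15, 3, 9, 14, 6, -4, -12, 7, -19, -15, -18, -16]

[17, 16, 15, 3, 9, 14, 6, -4, -12, 7, -19, -15, -18, -16]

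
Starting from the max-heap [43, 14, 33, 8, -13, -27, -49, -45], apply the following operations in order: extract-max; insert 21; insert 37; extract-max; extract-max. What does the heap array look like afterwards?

extract-max → returns 43:
  remove root 43; move last element -45 to root → [-45, 14, 33, 8, -13, -27, -49]
  -45 vs larger child 33 at index 2, swap → [33, 14, -45, 8, -13, -27, -49]
  -45 vs larger child -27 at index 5, swap → [33, 14, -27, 8, -13, -45, -49]
insert 21:
  append 21 at index 7 → [33, 14, -27, 8, -13, -45, -49, 21]
  21 > parent 8 at index 3, swap → [33, 14, -27, 21, -13, -45, -49, 8]
  21 > parent 14 at index 1, swap → [33, 21, -27, 14, -13, -45, -49, 8]
insert 37:
  append 37 at index 8 → [33, 21, -27, 14, -13, -45, -49, 8, 37]
  37 > parent 14 at index 3, swap → [33, 21, -27, 37, -13, -45, -49, 8, 14]
  37 > parent 21 at index 1, swap → [33, 37, -27, 21, -13, -45, -49, 8, 14]
  37 > parent 33 at index 0, swap → [37, 33, -27, 21, -13, -45, -49, 8, 14]
extract-max → returns 37:
  remove root 37; move last element 14 to root → [14, 33, -27, 21, -13, -45, -49, 8]
  14 vs larger child 33 at index 1, swap → [33, 14, -27, 21, -13, -45, -49, 8]
  14 vs larger child 21 at index 3, swap → [33, 21, -27, 14, -13, -45, -49, 8]
extract-max → returns 33:
  remove root 33; move last element 8 to root → [8, 21, -27, 14, -13, -45, -49]
  8 vs larger child 21 at index 1, swap → [21, 8, -27, 14, -13, -45, -49]
  8 vs larger child 14 at index 3, swap → [21, 14, -27, 8, -13, -45, -49]

[21, 14, -27, 8, -13, -45, -49]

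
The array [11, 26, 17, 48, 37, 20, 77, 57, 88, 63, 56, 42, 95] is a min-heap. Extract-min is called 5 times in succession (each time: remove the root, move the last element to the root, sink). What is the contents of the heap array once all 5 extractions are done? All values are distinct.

extract-min #1 returns 11:
  remove root 11; move last element 95 to root → [95, 26, 17, 48, 37, 20, 77, 57, 88, 63, 56, 42]
  95 vs smaller child 17 at index 2, swap → [17, 26, 95, 48, 37, 20, 77, 57, 88, 63, 56, 42]
  95 vs smaller child 20 at index 5, swap → [17, 26, 20, 48, 37, 95, 77, 57, 88, 63, 56, 42]
  95 vs only child 42 at index 11, swap → [17, 26, 20, 48, 37, 42, 77, 57, 88, 63, 56, 95]
extract-min #2 returns 17:
  remove root 17; move last element 95 to root → [95, 26, 20, 48, 37, 42, 77, 57, 88, 63, 56]
  95 vs smaller child 20 at index 2, swap → [20, 26, 95, 48, 37, 42, 77, 57, 88, 63, 56]
  95 vs smaller child 42 at index 5, swap → [20, 26, 42, 48, 37, 95, 77, 57, 88, 63, 56]
extract-min #3 returns 20:
  remove root 20; move last element 56 to root → [56, 26, 42, 48, 37, 95, 77, 57, 88, 63]
  56 vs smaller child 26 at index 1, swap → [26, 56, 42, 48, 37, 95, 77, 57, 88, 63]
  56 vs smaller child 37 at index 4, swap → [26, 37, 42, 48, 56, 95, 77, 57, 88, 63]
extract-min #4 returns 26:
  remove root 26; move last element 63 to root → [63, 37, 42, 48, 56, 95, 77, 57, 88]
  63 vs smaller child 37 at index 1, swap → [37, 63, 42, 48, 56, 95, 77, 57, 88]
  63 vs smaller child 48 at index 3, swap → [37, 48, 42, 63, 56, 95, 77, 57, 88]
  63 vs smaller child 57 at index 7, swap → [37, 48, 42, 57, 56, 95, 77, 63, 88]
extract-min #5 returns 37:
  remove root 37; move last element 88 to root → [88, 48, 42, 57, 56, 95, 77, 63]
  88 vs smaller child 42 at index 2, swap → [42, 48, 88, 57, 56, 95, 77, 63]
  88 vs smaller child 77 at index 6, swap → [42, 48, 77, 57, 56, 95, 88, 63]

[42, 48, 77, 57, 56, 95, 88, 63]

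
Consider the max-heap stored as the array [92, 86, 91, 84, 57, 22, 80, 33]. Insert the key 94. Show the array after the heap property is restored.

append 94 at index 8 → [92, 86, 91, 84, 57, 22, 80, 33, 94]
94 > parent 84 at index 3, swap → [92, 86, 91, 94, 57, 22, 80, 33, 84]
94 > parent 86 at index 1, swap → [92, 94, 91, 86, 57, 22, 80, 33, 84]
94 > parent 92 at index 0, swap → [94, 92, 91, 86, 57, 22, 80, 33, 84]

[94, 92, 91, 86, 57, 22, 80, 33, 84]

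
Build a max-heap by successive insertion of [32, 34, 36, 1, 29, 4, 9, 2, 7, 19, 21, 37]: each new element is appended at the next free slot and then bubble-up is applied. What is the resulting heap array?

Insert 32:
  append 32 at index 0 → [32] (no swap needed)
Insert 34:
  append 34 at index 1 → [32, 34]
  34 > parent 32 at index 0, swap → [34, 32]
Insert 36:
  append 36 at index 2 → [34, 32, 36]
  36 > parent 34 at index 0, swap → [36, 32, 34]
Insert 1:
  append 1 at index 3 → [36, 32, 34, 1] (no swap needed)
Insert 29:
  append 29 at index 4 → [36, 32, 34, 1, 29] (no swap needed)
Insert 4:
  append 4 at index 5 → [36, 32, 34, 1, 29, 4] (no swap needed)
Insert 9:
  append 9 at index 6 → [36, 32, 34, 1, 29, 4, 9] (no swap needed)
Insert 2:
  append 2 at index 7 → [36, 32, 34, 1, 29, 4, 9, 2]
  2 > parent 1 at index 3, swap → [36, 32, 34, 2, 29, 4, 9, 1]
Insert 7:
  append 7 at index 8 → [36, 32, 34, 2, 29, 4, 9, 1, 7]
  7 > parent 2 at index 3, swap → [36, 32, 34, 7, 29, 4, 9, 1, 2]
Insert 19:
  append 19 at index 9 → [36, 32, 34, 7, 29, 4, 9, 1, 2, 19] (no swap needed)
Insert 21:
  append 21 at index 10 → [36, 32, 34, 7, 29, 4, 9, 1, 2, 19, 21] (no swap needed)
Insert 37:
  append 37 at index 11 → [36, 32, 34, 7, 29, 4, 9, 1, 2, 19, 21, 37]
  37 > parent 4 at index 5, swap → [36, 32, 34, 7, 29, 37, 9, 1, 2, 19, 21, 4]
  37 > parent 34 at index 2, swap → [36, 32, 37, 7, 29, 34, 9, 1, 2, 19, 21, 4]
  37 > parent 36 at index 0, swap → [37, 32, 36, 7, 29, 34, 9, 1, 2, 19, 21, 4]

[37, 32, 36, 7, 29, 34, 9, 1, 2, 19, 21, 4]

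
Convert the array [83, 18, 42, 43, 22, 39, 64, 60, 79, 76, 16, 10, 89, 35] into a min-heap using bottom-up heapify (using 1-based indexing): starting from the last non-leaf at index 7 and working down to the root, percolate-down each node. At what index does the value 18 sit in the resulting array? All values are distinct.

5

sift down from index 7:
  64 vs only child 35 at index 14, swap → [83, 18, 42, 43, 22, 39, 35, 60, 79, 76, 16, 10, 89, 64]
sift down from index 6:
  39 vs smaller child 10 at index 12, swap → [83, 18, 42, 43, 22, 10, 35, 60, 79, 76, 16, 39, 89, 64]
sift down from index 5:
  22 vs smaller child 16 at index 11, swap → [83, 18, 42, 43, 16, 10, 35, 60, 79, 76, 22, 39, 89, 64]
sift down from index 4: already satisfies heap property
sift down from index 3:
  42 vs smaller child 10 at index 6, swap → [83, 18, 10, 43, 16, 42, 35, 60, 79, 76, 22, 39, 89, 64]
  42 vs smaller child 39 at index 12, swap → [83, 18, 10, 43, 16, 39, 35, 60, 79, 76, 22, 42, 89, 64]
sift down from index 2:
  18 vs smaller child 16 at index 5, swap → [83, 16, 10, 43, 18, 39, 35, 60, 79, 76, 22, 42, 89, 64]
sift down from index 1:
  83 vs smaller child 10 at index 3, swap → [10, 16, 83, 43, 18, 39, 35, 60, 79, 76, 22, 42, 89, 64]
  83 vs smaller child 35 at index 7, swap → [10, 16, 35, 43, 18, 39, 83, 60, 79, 76, 22, 42, 89, 64]
  83 vs only child 64 at index 14, swap → [10, 16, 35, 43, 18, 39, 64, 60, 79, 76, 22, 42, 89, 83]
resulting array: [10, 16, 35, 43, 18, 39, 64, 60, 79, 76, 22, 42, 89, 83]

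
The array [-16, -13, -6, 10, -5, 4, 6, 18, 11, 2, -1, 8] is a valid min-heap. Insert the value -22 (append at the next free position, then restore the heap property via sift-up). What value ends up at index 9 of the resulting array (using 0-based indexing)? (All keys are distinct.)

2

append -22 at index 12 → [-16, -13, -6, 10, -5, 4, 6, 18, 11, 2, -1, 8, -22]
-22 < parent 4 at index 5, swap → [-16, -13, -6, 10, -5, -22, 6, 18, 11, 2, -1, 8, 4]
-22 < parent -6 at index 2, swap → [-16, -13, -22, 10, -5, -6, 6, 18, 11, 2, -1, 8, 4]
-22 < parent -16 at index 0, swap → [-22, -13, -16, 10, -5, -6, 6, 18, 11, 2, -1, 8, 4]
resulting array: [-22, -13, -16, 10, -5, -6, 6, 18, 11, 2, -1, 8, 4]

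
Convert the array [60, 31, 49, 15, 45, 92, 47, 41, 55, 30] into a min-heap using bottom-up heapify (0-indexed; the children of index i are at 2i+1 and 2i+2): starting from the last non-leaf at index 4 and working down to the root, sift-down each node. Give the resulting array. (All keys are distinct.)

[15, 30, 47, 31, 45, 92, 49, 41, 55, 60]

sift down from index 4:
  45 vs only child 30 at index 9, swap → [60, 31, 49, 15, 30, 92, 47, 41, 55, 45]
sift down from index 3: already satisfies heap property
sift down from index 2:
  49 vs smaller child 47 at index 6, swap → [60, 31, 47, 15, 30, 92, 49, 41, 55, 45]
sift down from index 1:
  31 vs smaller child 15 at index 3, swap → [60, 15, 47, 31, 30, 92, 49, 41, 55, 45]
sift down from index 0:
  60 vs smaller child 15 at index 1, swap → [15, 60, 47, 31, 30, 92, 49, 41, 55, 45]
  60 vs smaller child 30 at index 4, swap → [15, 30, 47, 31, 60, 92, 49, 41, 55, 45]
  60 vs only child 45 at index 9, swap → [15, 30, 47, 31, 45, 92, 49, 41, 55, 60]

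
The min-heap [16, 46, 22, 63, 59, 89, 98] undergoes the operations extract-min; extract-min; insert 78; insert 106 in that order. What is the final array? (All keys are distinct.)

[46, 59, 78, 63, 98, 89, 106]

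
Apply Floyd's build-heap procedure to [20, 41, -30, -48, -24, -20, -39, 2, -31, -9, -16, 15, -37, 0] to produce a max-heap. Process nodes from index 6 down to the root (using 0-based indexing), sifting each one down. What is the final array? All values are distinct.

[41, 20, 15, 2, -9, -20, 0, -48, -31, -24, -16, -30, -37, -39]

sift down from index 6:
  -39 vs only child 0 at index 13, swap → [20, 41, -30, -48, -24, -20, 0, 2, -31, -9, -16, 15, -37, -39]
sift down from index 5:
  -20 vs larger child 15 at index 11, swap → [20, 41, -30, -48, -24, 15, 0, 2, -31, -9, -16, -20, -37, -39]
sift down from index 4:
  -24 vs larger child -9 at index 9, swap → [20, 41, -30, -48, -9, 15, 0, 2, -31, -24, -16, -20, -37, -39]
sift down from index 3:
  -48 vs larger child 2 at index 7, swap → [20, 41, -30, 2, -9, 15, 0, -48, -31, -24, -16, -20, -37, -39]
sift down from index 2:
  -30 vs larger child 15 at index 5, swap → [20, 41, 15, 2, -9, -30, 0, -48, -31, -24, -16, -20, -37, -39]
  -30 vs larger child -20 at index 11, swap → [20, 41, 15, 2, -9, -20, 0, -48, -31, -24, -16, -30, -37, -39]
sift down from index 1: already satisfies heap property
sift down from index 0:
  20 vs larger child 41 at index 1, swap → [41, 20, 15, 2, -9, -20, 0, -48, -31, -24, -16, -30, -37, -39]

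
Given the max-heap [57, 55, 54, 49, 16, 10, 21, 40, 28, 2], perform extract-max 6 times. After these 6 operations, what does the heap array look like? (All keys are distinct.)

[21, 16, 10, 2]

extract-max #1 returns 57:
  remove root 57; move last element 2 to root → [2, 55, 54, 49, 16, 10, 21, 40, 28]
  2 vs larger child 55 at index 1, swap → [55, 2, 54, 49, 16, 10, 21, 40, 28]
  2 vs larger child 49 at index 3, swap → [55, 49, 54, 2, 16, 10, 21, 40, 28]
  2 vs larger child 40 at index 7, swap → [55, 49, 54, 40, 16, 10, 21, 2, 28]
extract-max #2 returns 55:
  remove root 55; move last element 28 to root → [28, 49, 54, 40, 16, 10, 21, 2]
  28 vs larger child 54 at index 2, swap → [54, 49, 28, 40, 16, 10, 21, 2]
extract-max #3 returns 54:
  remove root 54; move last element 2 to root → [2, 49, 28, 40, 16, 10, 21]
  2 vs larger child 49 at index 1, swap → [49, 2, 28, 40, 16, 10, 21]
  2 vs larger child 40 at index 3, swap → [49, 40, 28, 2, 16, 10, 21]
extract-max #4 returns 49:
  remove root 49; move last element 21 to root → [21, 40, 28, 2, 16, 10]
  21 vs larger child 40 at index 1, swap → [40, 21, 28, 2, 16, 10]
extract-max #5 returns 40:
  remove root 40; move last element 10 to root → [10, 21, 28, 2, 16]
  10 vs larger child 28 at index 2, swap → [28, 21, 10, 2, 16]
extract-max #6 returns 28:
  remove root 28; move last element 16 to root → [16, 21, 10, 2]
  16 vs larger child 21 at index 1, swap → [21, 16, 10, 2]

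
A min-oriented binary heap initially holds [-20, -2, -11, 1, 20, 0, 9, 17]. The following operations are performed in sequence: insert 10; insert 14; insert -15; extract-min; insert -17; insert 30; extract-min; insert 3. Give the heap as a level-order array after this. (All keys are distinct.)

[-15, -2, -11, 1, 14, 0, 9, 17, 10, 20, 30, 3]

insert 10:
  append 10 at index 8 → [-20, -2, -11, 1, 20, 0, 9, 17, 10] (no swap needed)
insert 14:
  append 14 at index 9 → [-20, -2, -11, 1, 20, 0, 9, 17, 10, 14]
  14 < parent 20 at index 4, swap → [-20, -2, -11, 1, 14, 0, 9, 17, 10, 20]
insert -15:
  append -15 at index 10 → [-20, -2, -11, 1, 14, 0, 9, 17, 10, 20, -15]
  -15 < parent 14 at index 4, swap → [-20, -2, -11, 1, -15, 0, 9, 17, 10, 20, 14]
  -15 < parent -2 at index 1, swap → [-20, -15, -11, 1, -2, 0, 9, 17, 10, 20, 14]
extract-min → returns -20:
  remove root -20; move last element 14 to root → [14, -15, -11, 1, -2, 0, 9, 17, 10, 20]
  14 vs smaller child -15 at index 1, swap → [-15, 14, -11, 1, -2, 0, 9, 17, 10, 20]
  14 vs smaller child -2 at index 4, swap → [-15, -2, -11, 1, 14, 0, 9, 17, 10, 20]
insert -17:
  append -17 at index 10 → [-15, -2, -11, 1, 14, 0, 9, 17, 10, 20, -17]
  -17 < parent 14 at index 4, swap → [-15, -2, -11, 1, -17, 0, 9, 17, 10, 20, 14]
  -17 < parent -2 at index 1, swap → [-15, -17, -11, 1, -2, 0, 9, 17, 10, 20, 14]
  -17 < parent -15 at index 0, swap → [-17, -15, -11, 1, -2, 0, 9, 17, 10, 20, 14]
insert 30:
  append 30 at index 11 → [-17, -15, -11, 1, -2, 0, 9, 17, 10, 20, 14, 30] (no swap needed)
extract-min → returns -17:
  remove root -17; move last element 30 to root → [30, -15, -11, 1, -2, 0, 9, 17, 10, 20, 14]
  30 vs smaller child -15 at index 1, swap → [-15, 30, -11, 1, -2, 0, 9, 17, 10, 20, 14]
  30 vs smaller child -2 at index 4, swap → [-15, -2, -11, 1, 30, 0, 9, 17, 10, 20, 14]
  30 vs smaller child 14 at index 10, swap → [-15, -2, -11, 1, 14, 0, 9, 17, 10, 20, 30]
insert 3:
  append 3 at index 11 → [-15, -2, -11, 1, 14, 0, 9, 17, 10, 20, 30, 3] (no swap needed)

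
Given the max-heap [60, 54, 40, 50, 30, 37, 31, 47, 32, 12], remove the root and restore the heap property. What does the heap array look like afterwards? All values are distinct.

remove root 60; move last element 12 to root → [12, 54, 40, 50, 30, 37, 31, 47, 32]
12 vs larger child 54 at index 1, swap → [54, 12, 40, 50, 30, 37, 31, 47, 32]
12 vs larger child 50 at index 3, swap → [54, 50, 40, 12, 30, 37, 31, 47, 32]
12 vs larger child 47 at index 7, swap → [54, 50, 40, 47, 30, 37, 31, 12, 32]

[54, 50, 40, 47, 30, 37, 31, 12, 32]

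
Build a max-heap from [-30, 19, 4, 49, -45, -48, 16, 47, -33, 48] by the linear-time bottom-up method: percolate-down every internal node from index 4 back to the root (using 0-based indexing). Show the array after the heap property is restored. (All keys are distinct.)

[49, 48, 16, 47, -30, -48, 4, 19, -33, -45]

sift down from index 4:
  -45 vs only child 48 at index 9, swap → [-30, 19, 4, 49, 48, -48, 16, 47, -33, -45]
sift down from index 3: already satisfies heap property
sift down from index 2:
  4 vs larger child 16 at index 6, swap → [-30, 19, 16, 49, 48, -48, 4, 47, -33, -45]
sift down from index 1:
  19 vs larger child 49 at index 3, swap → [-30, 49, 16, 19, 48, -48, 4, 47, -33, -45]
  19 vs larger child 47 at index 7, swap → [-30, 49, 16, 47, 48, -48, 4, 19, -33, -45]
sift down from index 0:
  -30 vs larger child 49 at index 1, swap → [49, -30, 16, 47, 48, -48, 4, 19, -33, -45]
  -30 vs larger child 48 at index 4, swap → [49, 48, 16, 47, -30, -48, 4, 19, -33, -45]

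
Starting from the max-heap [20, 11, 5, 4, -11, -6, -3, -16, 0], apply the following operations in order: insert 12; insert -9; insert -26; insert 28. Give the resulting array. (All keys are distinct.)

[28, 12, 20, 4, 11, 5, -3, -16, 0, -11, -9, -26, -6]

insert 12:
  append 12 at index 9 → [20, 11, 5, 4, -11, -6, -3, -16, 0, 12]
  12 > parent -11 at index 4, swap → [20, 11, 5, 4, 12, -6, -3, -16, 0, -11]
  12 > parent 11 at index 1, swap → [20, 12, 5, 4, 11, -6, -3, -16, 0, -11]
insert -9:
  append -9 at index 10 → [20, 12, 5, 4, 11, -6, -3, -16, 0, -11, -9] (no swap needed)
insert -26:
  append -26 at index 11 → [20, 12, 5, 4, 11, -6, -3, -16, 0, -11, -9, -26] (no swap needed)
insert 28:
  append 28 at index 12 → [20, 12, 5, 4, 11, -6, -3, -16, 0, -11, -9, -26, 28]
  28 > parent -6 at index 5, swap → [20, 12, 5, 4, 11, 28, -3, -16, 0, -11, -9, -26, -6]
  28 > parent 5 at index 2, swap → [20, 12, 28, 4, 11, 5, -3, -16, 0, -11, -9, -26, -6]
  28 > parent 20 at index 0, swap → [28, 12, 20, 4, 11, 5, -3, -16, 0, -11, -9, -26, -6]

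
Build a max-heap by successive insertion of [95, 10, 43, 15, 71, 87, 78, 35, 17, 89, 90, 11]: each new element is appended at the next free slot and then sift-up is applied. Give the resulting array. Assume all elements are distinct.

Insert 95:
  append 95 at index 0 → [95] (no swap needed)
Insert 10:
  append 10 at index 1 → [95, 10] (no swap needed)
Insert 43:
  append 43 at index 2 → [95, 10, 43] (no swap needed)
Insert 15:
  append 15 at index 3 → [95, 10, 43, 15]
  15 > parent 10 at index 1, swap → [95, 15, 43, 10]
Insert 71:
  append 71 at index 4 → [95, 15, 43, 10, 71]
  71 > parent 15 at index 1, swap → [95, 71, 43, 10, 15]
Insert 87:
  append 87 at index 5 → [95, 71, 43, 10, 15, 87]
  87 > parent 43 at index 2, swap → [95, 71, 87, 10, 15, 43]
Insert 78:
  append 78 at index 6 → [95, 71, 87, 10, 15, 43, 78] (no swap needed)
Insert 35:
  append 35 at index 7 → [95, 71, 87, 10, 15, 43, 78, 35]
  35 > parent 10 at index 3, swap → [95, 71, 87, 35, 15, 43, 78, 10]
Insert 17:
  append 17 at index 8 → [95, 71, 87, 35, 15, 43, 78, 10, 17] (no swap needed)
Insert 89:
  append 89 at index 9 → [95, 71, 87, 35, 15, 43, 78, 10, 17, 89]
  89 > parent 15 at index 4, swap → [95, 71, 87, 35, 89, 43, 78, 10, 17, 15]
  89 > parent 71 at index 1, swap → [95, 89, 87, 35, 71, 43, 78, 10, 17, 15]
Insert 90:
  append 90 at index 10 → [95, 89, 87, 35, 71, 43, 78, 10, 17, 15, 90]
  90 > parent 71 at index 4, swap → [95, 89, 87, 35, 90, 43, 78, 10, 17, 15, 71]
  90 > parent 89 at index 1, swap → [95, 90, 87, 35, 89, 43, 78, 10, 17, 15, 71]
Insert 11:
  append 11 at index 11 → [95, 90, 87, 35, 89, 43, 78, 10, 17, 15, 71, 11] (no swap needed)

[95, 90, 87, 35, 89, 43, 78, 10, 17, 15, 71, 11]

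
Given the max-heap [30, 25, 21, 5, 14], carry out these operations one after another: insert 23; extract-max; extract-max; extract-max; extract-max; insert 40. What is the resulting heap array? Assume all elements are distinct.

[40, 5, 14]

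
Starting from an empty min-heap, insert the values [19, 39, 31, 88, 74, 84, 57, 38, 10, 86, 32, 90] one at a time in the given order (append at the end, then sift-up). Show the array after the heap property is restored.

[10, 19, 31, 38, 32, 84, 57, 88, 39, 86, 74, 90]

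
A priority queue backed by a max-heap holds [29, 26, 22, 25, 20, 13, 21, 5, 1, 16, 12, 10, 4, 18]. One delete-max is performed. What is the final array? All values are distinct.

remove root 29; move last element 18 to root → [18, 26, 22, 25, 20, 13, 21, 5, 1, 16, 12, 10, 4]
18 vs larger child 26 at index 1, swap → [26, 18, 22, 25, 20, 13, 21, 5, 1, 16, 12, 10, 4]
18 vs larger child 25 at index 3, swap → [26, 25, 22, 18, 20, 13, 21, 5, 1, 16, 12, 10, 4]

[26, 25, 22, 18, 20, 13, 21, 5, 1, 16, 12, 10, 4]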